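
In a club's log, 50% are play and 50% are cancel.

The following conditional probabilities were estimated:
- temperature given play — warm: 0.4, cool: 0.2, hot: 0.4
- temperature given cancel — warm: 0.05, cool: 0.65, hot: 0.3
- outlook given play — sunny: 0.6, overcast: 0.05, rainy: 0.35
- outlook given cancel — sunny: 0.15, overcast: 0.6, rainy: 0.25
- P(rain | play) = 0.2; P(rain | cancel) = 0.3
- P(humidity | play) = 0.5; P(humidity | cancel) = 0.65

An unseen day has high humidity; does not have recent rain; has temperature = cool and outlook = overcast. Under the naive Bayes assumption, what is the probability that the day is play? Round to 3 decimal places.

0.022

play: 0.5 × 0.2 × 0.05 × (1−0.2) × 0.5 = 0.002
cancel: 0.5 × 0.65 × 0.6 × (1−0.3) × 0.65 = 0.088725
P(play | x) = 0.002 / 0.090725 ≈ 0.022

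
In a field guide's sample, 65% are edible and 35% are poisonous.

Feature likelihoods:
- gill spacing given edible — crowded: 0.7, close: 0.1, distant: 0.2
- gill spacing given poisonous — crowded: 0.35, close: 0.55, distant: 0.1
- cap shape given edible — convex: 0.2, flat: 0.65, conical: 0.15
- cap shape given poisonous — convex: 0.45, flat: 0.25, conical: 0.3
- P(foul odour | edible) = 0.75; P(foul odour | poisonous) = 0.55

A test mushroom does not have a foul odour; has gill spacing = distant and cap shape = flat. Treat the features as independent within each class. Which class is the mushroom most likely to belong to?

edible: 0.65 × 0.2 × 0.65 × (1−0.75) = 0.021125
poisonous: 0.35 × 0.1 × 0.25 × (1−0.55) = 0.0039375
Highest score → edible.

edible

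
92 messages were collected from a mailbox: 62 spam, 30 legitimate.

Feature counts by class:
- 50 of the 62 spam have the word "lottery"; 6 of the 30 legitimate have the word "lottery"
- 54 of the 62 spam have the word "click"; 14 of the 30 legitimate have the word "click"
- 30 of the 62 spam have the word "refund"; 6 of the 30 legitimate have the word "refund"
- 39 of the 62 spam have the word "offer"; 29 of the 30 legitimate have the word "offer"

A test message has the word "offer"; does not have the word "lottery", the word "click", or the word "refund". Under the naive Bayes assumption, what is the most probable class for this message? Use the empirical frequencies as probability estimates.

spam: (62/92) × (12/62) × (8/62) × (32/62) × (39/62) ≈ 0.00546415
legitimate: (30/92) × (24/30) × (16/30) × (24/30) × (29/30) ≈ 0.107594
Highest score → legitimate.

legitimate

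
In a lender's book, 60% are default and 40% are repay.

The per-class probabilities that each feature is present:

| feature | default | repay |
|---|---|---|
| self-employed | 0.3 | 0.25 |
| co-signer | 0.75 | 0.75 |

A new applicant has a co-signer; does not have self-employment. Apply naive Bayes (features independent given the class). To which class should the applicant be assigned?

default: 0.6 × (1−0.3) × 0.75 = 0.315
repay: 0.4 × (1−0.25) × 0.75 = 0.225
Highest score → default.

default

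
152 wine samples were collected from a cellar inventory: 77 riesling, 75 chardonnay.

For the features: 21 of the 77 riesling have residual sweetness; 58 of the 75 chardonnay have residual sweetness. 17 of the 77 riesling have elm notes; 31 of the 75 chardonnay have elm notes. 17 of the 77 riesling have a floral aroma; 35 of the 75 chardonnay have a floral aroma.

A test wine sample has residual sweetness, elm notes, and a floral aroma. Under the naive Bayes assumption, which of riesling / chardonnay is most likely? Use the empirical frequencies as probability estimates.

chardonnay

riesling: (77/152) × (21/77) × (17/77) × (17/77) ≈ 0.00673429
chardonnay: (75/152) × (58/75) × (31/75) × (35/75) ≈ 0.0736023
Highest score → chardonnay.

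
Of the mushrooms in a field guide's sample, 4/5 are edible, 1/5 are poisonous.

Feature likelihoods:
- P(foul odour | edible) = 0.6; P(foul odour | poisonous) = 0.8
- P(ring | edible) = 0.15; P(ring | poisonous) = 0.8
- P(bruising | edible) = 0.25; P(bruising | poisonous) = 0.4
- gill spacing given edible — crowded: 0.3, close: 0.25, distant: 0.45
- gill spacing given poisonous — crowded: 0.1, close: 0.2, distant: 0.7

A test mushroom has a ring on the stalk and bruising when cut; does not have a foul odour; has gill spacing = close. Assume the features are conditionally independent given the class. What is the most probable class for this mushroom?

edible

edible: 0.8 × (1−0.6) × 0.15 × 0.25 × 0.25 = 0.003
poisonous: 0.2 × (1−0.8) × 0.8 × 0.4 × 0.2 = 0.00256
Highest score → edible.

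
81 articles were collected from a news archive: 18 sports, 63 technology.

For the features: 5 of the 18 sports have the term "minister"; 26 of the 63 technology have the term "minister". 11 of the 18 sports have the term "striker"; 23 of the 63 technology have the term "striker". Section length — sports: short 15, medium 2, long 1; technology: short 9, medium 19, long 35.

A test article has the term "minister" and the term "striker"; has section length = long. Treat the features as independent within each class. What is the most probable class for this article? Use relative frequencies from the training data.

sports: (18/81) × (5/18) × (11/18) × (1/18) ≈ 0.00209572
technology: (63/81) × (26/63) × (23/63) × (35/63) ≈ 0.0651033
Highest score → technology.

technology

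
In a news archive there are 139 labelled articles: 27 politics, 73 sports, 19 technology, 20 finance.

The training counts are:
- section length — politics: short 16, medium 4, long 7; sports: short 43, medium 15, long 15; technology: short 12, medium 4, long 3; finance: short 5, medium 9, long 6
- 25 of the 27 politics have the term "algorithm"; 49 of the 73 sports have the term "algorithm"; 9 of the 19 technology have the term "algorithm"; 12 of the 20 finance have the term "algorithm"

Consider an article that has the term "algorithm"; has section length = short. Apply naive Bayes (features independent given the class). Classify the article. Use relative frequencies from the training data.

sports

politics: (27/139) × (16/27) × (25/27) ≈ 0.106581
sports: (73/139) × (43/73) × (49/73) ≈ 0.207648
technology: (19/139) × (12/19) × (9/19) ≈ 0.0408936
finance: (20/139) × (5/20) × (12/20) ≈ 0.0215827
Highest score → sports.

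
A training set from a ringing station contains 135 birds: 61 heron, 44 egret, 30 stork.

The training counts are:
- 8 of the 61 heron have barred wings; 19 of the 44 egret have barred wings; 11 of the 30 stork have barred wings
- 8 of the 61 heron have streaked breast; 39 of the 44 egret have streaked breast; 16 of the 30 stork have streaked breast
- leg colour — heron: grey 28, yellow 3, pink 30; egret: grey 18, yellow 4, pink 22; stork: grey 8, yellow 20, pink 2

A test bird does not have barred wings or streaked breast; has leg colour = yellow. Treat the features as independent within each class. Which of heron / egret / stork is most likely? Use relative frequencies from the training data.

stork

heron: (61/135) × (53/61) × (53/61) × (3/61) ≈ 0.0167757
egret: (44/135) × (25/44) × (5/44) × (4/44) ≈ 0.00191307
stork: (30/135) × (19/30) × (14/30) × (20/30) ≈ 0.043786
Highest score → stork.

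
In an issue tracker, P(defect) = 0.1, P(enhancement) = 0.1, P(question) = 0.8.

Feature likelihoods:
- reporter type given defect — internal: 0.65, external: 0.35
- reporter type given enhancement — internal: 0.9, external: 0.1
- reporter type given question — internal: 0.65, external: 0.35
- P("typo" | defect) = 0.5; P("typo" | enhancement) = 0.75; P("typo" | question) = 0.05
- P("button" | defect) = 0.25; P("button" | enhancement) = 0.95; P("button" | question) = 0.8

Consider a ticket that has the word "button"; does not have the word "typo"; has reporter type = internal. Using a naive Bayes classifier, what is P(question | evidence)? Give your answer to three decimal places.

defect: 0.1 × 0.65 × (1−0.5) × 0.25 = 0.008125
enhancement: 0.1 × 0.9 × (1−0.75) × 0.95 = 0.021375
question: 0.8 × 0.65 × (1−0.05) × 0.8 = 0.3952
P(question | x) = 0.3952 / 0.4247 ≈ 0.931

0.931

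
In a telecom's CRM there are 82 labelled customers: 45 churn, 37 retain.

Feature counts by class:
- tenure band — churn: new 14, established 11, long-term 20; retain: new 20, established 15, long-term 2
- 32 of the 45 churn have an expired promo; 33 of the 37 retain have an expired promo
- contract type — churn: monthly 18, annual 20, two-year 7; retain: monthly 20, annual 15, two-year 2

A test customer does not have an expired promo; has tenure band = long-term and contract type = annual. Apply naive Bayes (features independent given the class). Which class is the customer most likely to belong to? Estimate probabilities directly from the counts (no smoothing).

churn: (45/82) × (20/45) × (13/45) × (20/45) ≈ 0.0313159
retain: (37/82) × (2/37) × (4/37) × (15/37) ≈ 0.00106897
Highest score → churn.

churn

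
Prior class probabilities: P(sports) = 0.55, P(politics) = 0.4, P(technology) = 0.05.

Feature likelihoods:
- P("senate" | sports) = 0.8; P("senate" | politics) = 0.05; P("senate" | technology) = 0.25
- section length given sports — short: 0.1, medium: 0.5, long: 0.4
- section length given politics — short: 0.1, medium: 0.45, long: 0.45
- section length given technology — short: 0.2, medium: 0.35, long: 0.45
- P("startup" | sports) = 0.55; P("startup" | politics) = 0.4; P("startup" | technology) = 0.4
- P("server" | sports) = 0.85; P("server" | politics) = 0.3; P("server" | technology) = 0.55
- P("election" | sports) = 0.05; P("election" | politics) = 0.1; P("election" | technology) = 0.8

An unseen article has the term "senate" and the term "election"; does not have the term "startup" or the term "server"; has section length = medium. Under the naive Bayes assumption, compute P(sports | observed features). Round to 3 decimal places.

sports: 0.55 × 0.8 × 0.5 × (1−0.55) × (1−0.85) × 0.05 = 0.0007425
politics: 0.4 × 0.05 × 0.45 × (1−0.4) × (1−0.3) × 0.1 = 0.000378
technology: 0.05 × 0.25 × 0.35 × (1−0.4) × (1−0.55) × 0.8 = 0.000945
P(sports | x) = 0.0007425 / 0.0020655 ≈ 0.359

0.359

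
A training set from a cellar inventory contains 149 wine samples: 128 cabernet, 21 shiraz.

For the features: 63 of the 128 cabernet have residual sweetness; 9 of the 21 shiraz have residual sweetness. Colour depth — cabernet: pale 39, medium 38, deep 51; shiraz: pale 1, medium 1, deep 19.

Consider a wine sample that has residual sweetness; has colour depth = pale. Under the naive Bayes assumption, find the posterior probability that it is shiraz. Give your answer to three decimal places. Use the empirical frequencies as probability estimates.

0.022

cabernet: (128/149) × (63/128) × (39/128) ≈ 0.128828
shiraz: (21/149) × (9/21) × (1/21) ≈ 0.00287632
P(shiraz | x) = 0.00287632 / 0.13170432 ≈ 0.022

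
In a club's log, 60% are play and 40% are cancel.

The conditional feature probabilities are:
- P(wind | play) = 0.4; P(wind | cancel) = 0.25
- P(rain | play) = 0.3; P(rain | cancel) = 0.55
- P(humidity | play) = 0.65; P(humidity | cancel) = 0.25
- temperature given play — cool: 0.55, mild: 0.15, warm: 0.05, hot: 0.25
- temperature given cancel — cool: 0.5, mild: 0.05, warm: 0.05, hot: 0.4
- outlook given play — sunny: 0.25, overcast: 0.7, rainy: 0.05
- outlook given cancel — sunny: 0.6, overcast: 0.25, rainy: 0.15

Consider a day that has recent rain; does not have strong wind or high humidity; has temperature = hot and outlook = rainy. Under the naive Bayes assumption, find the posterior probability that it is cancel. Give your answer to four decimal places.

0.9402

play: 0.6 × (1−0.4) × 0.3 × (1−0.65) × 0.25 × 0.05 = 0.0004725
cancel: 0.4 × (1−0.25) × 0.55 × (1−0.25) × 0.4 × 0.15 = 0.007425
P(cancel | x) = 0.007425 / 0.0078975 ≈ 0.9402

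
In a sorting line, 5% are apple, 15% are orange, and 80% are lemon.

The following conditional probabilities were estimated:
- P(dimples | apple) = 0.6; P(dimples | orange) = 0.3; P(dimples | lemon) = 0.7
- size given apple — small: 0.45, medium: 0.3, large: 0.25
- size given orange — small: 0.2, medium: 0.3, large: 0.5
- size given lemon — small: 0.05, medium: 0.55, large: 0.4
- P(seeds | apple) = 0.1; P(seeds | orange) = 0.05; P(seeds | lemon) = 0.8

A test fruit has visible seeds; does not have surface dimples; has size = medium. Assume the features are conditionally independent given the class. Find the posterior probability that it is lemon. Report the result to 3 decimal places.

0.980

apple: 0.05 × (1−0.6) × 0.3 × 0.1 = 0.0006
orange: 0.15 × (1−0.3) × 0.3 × 0.05 = 0.001575
lemon: 0.8 × (1−0.7) × 0.55 × 0.8 = 0.1056
P(lemon | x) = 0.1056 / 0.107775 ≈ 0.980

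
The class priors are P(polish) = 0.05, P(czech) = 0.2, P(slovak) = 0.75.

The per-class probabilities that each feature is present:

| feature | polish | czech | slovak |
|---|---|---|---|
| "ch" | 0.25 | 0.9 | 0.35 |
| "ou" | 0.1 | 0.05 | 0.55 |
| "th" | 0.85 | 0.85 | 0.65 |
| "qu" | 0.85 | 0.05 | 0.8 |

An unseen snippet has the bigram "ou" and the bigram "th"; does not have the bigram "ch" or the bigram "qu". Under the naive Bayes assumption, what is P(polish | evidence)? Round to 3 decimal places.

polish: 0.05 × (1−0.25) × 0.1 × 0.85 × (1−0.85) = 0.000478125
czech: 0.2 × (1−0.9) × 0.05 × 0.85 × (1−0.05) = 0.0008075
slovak: 0.75 × (1−0.35) × 0.55 × 0.65 × (1−0.8) = 0.03485625
P(polish | x) = 0.000478125 / 0.036141875 ≈ 0.013

0.013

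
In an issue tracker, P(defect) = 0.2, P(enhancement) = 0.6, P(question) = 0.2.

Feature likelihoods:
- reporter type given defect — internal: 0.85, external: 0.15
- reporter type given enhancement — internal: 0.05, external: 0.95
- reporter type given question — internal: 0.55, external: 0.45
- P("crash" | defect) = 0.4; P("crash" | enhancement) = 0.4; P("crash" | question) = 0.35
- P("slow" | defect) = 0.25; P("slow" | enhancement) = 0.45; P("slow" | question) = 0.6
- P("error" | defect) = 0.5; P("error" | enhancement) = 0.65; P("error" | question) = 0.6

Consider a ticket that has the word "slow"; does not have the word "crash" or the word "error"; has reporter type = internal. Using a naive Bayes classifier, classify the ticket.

defect: 0.2 × 0.85 × (1−0.4) × 0.25 × (1−0.5) = 0.01275
enhancement: 0.6 × 0.05 × (1−0.4) × 0.45 × (1−0.65) = 0.002835
question: 0.2 × 0.55 × (1−0.35) × 0.6 × (1−0.6) = 0.01716
Highest score → question.

question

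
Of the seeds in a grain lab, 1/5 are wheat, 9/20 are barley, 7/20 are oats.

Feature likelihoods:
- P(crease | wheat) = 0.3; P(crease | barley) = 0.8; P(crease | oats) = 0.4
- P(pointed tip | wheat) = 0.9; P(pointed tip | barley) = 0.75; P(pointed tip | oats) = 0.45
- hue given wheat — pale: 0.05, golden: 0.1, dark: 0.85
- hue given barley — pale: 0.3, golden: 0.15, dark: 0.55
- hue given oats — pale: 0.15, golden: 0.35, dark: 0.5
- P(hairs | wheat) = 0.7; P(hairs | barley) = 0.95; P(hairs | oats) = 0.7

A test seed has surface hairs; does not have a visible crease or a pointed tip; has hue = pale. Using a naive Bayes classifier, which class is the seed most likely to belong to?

wheat: 0.2 × (1−0.3) × (1−0.9) × 0.05 × 0.7 = 0.00049
barley: 0.45 × (1−0.8) × (1−0.75) × 0.3 × 0.95 = 0.0064125
oats: 0.35 × (1−0.4) × (1−0.45) × 0.15 × 0.7 = 0.0121275
Highest score → oats.

oats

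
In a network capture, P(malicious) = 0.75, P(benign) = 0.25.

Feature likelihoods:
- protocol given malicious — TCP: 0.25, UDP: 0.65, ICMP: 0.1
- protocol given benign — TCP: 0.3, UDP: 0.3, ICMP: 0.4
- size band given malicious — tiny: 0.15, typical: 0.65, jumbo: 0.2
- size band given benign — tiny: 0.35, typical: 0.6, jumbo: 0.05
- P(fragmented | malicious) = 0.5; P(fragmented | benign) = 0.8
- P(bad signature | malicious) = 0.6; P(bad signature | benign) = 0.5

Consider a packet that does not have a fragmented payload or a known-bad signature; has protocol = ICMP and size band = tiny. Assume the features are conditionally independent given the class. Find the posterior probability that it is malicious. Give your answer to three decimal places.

malicious: 0.75 × 0.1 × 0.15 × (1−0.5) × (1−0.6) = 0.00225
benign: 0.25 × 0.4 × 0.35 × (1−0.8) × (1−0.5) = 0.0035
P(malicious | x) = 0.00225 / 0.00575 ≈ 0.391

0.391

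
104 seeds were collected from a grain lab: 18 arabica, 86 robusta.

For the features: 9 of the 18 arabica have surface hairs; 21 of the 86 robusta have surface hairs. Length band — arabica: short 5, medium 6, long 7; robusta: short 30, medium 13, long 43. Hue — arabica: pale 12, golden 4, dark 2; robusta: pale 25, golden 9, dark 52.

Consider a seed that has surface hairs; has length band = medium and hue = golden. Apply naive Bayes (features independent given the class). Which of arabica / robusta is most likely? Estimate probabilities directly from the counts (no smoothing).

arabica

arabica: (18/104) × (9/18) × (6/18) × (4/18) ≈ 0.00641026
robusta: (86/104) × (21/86) × (13/86) × (9/86) ≈ 0.00319429
Highest score → arabica.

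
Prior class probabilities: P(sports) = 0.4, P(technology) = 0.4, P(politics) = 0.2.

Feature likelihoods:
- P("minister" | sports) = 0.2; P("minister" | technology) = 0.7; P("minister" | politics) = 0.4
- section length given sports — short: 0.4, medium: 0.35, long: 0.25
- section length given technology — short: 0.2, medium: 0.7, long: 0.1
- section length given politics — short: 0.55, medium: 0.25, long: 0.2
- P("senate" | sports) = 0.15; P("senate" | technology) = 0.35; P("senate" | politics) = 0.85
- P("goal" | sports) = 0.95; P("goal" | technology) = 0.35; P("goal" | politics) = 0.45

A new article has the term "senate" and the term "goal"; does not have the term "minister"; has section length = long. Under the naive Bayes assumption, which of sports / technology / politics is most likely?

sports: 0.4 × (1−0.2) × 0.25 × 0.15 × 0.95 = 0.0114
technology: 0.4 × (1−0.7) × 0.1 × 0.35 × 0.35 = 0.00147
politics: 0.2 × (1−0.4) × 0.2 × 0.85 × 0.45 = 0.00918
Highest score → sports.

sports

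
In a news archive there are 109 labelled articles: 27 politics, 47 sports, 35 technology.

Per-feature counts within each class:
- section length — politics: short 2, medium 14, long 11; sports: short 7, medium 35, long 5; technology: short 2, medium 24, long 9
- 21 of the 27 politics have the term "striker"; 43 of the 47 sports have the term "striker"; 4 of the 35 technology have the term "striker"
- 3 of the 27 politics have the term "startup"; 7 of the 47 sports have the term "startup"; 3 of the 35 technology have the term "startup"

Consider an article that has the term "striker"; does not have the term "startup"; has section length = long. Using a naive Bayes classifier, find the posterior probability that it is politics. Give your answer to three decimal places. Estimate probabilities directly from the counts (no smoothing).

0.611

politics: (27/109) × (11/27) × (21/27) × (24/27) ≈ 0.0697701
sports: (47/109) × (5/47) × (43/47) × (40/47) ≈ 0.0357171
technology: (35/109) × (9/35) × (4/35) × (32/35) ≈ 0.0086276
P(politics | x) = 0.0697701 / 0.1141148 ≈ 0.611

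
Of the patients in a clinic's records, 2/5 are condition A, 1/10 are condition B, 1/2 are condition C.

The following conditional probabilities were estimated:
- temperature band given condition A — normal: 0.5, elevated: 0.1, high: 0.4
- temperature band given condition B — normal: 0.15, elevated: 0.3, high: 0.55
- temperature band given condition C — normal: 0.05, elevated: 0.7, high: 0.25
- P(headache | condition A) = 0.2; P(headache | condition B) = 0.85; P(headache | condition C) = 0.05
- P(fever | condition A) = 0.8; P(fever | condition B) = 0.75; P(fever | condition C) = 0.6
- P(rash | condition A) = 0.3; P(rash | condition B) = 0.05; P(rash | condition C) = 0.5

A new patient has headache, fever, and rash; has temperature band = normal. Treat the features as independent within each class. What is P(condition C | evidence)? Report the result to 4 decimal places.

condition A: 0.4 × 0.5 × 0.2 × 0.8 × 0.3 = 0.0096
condition B: 0.1 × 0.15 × 0.85 × 0.75 × 0.05 = 0.000478125
condition C: 0.5 × 0.05 × 0.05 × 0.6 × 0.5 = 0.000375
P(condition C | x) = 0.000375 / 0.010453125 ≈ 0.0359

0.0359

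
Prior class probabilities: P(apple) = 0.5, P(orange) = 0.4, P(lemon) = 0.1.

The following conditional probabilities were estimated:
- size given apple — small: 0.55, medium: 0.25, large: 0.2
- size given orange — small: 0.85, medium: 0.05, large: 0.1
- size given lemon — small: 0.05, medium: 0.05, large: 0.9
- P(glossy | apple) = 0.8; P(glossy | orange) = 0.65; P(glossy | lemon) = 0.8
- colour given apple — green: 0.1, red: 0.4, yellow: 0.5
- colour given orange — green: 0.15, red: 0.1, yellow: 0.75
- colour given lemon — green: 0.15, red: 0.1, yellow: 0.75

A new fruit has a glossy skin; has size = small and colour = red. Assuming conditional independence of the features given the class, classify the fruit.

apple: 0.5 × 0.55 × 0.8 × 0.4 = 0.088
orange: 0.4 × 0.85 × 0.65 × 0.1 = 0.0221
lemon: 0.1 × 0.05 × 0.8 × 0.1 = 0.0004
Highest score → apple.

apple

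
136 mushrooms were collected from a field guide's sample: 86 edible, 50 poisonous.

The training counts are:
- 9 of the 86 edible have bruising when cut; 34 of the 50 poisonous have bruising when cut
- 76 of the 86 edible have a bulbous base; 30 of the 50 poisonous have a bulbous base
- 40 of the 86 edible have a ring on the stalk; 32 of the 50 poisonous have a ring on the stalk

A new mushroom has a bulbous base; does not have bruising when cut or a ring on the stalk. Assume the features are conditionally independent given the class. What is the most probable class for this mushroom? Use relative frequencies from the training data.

edible: (86/136) × (77/86) × (76/86) × (46/86) ≈ 0.267625
poisonous: (50/136) × (16/50) × (30/50) × (18/50) ≈ 0.0254118
Highest score → edible.

edible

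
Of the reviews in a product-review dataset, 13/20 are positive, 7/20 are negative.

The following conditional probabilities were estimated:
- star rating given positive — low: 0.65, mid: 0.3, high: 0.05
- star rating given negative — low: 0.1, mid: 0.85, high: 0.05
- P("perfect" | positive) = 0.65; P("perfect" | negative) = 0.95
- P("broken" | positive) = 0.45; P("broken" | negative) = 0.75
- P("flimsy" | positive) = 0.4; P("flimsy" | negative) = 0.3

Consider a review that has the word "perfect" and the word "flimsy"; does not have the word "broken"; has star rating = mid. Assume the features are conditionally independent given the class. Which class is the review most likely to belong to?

positive: 0.65 × 0.3 × 0.65 × (1−0.45) × 0.4 = 0.027885
negative: 0.35 × 0.85 × 0.95 × (1−0.75) × 0.3 = 0.021196875
Highest score → positive.

positive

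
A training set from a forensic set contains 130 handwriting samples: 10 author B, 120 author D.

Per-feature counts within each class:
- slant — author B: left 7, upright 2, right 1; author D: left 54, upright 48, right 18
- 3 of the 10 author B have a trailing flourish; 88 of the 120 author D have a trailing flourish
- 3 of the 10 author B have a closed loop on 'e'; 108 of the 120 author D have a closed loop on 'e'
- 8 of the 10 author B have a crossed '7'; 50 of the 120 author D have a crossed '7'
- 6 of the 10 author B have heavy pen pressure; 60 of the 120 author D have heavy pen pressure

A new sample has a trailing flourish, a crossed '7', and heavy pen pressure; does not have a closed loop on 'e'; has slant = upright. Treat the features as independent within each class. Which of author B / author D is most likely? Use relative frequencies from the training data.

author B: (10/130) × (2/10) × (3/10) × (7/10) × (8/10) × (6/10) ≈ 0.00155077
author D: (120/130) × (48/120) × (88/120) × (12/120) × (50/120) × (60/120) ≈ 0.00564103
Highest score → author D.

author D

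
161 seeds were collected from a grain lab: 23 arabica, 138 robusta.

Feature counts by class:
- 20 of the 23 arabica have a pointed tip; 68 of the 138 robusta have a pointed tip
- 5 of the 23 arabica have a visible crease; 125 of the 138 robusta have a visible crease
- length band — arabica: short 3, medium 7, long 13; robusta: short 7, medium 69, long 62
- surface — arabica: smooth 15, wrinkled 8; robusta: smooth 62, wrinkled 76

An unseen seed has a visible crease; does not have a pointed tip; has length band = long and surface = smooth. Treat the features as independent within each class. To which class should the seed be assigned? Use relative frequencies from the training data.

arabica: (23/161) × (3/23) × (5/23) × (13/23) × (15/23) ≈ 0.00149319
robusta: (138/161) × (70/138) × (125/138) × (62/138) × (62/138) ≈ 0.0794929
Highest score → robusta.

robusta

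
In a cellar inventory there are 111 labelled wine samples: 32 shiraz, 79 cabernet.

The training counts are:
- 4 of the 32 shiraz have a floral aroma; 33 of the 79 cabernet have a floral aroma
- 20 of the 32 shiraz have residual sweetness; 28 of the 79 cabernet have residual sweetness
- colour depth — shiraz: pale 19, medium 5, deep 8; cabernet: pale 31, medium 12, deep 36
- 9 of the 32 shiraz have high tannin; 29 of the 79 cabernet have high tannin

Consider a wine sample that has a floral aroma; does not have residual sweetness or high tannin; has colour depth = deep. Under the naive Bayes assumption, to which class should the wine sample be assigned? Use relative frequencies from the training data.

cabernet

shiraz: (32/111) × (4/32) × (12/32) × (8/32) × (23/32) ≈ 0.00242821
cabernet: (79/111) × (33/79) × (51/79) × (36/79) × (50/79) ≈ 0.0553544
Highest score → cabernet.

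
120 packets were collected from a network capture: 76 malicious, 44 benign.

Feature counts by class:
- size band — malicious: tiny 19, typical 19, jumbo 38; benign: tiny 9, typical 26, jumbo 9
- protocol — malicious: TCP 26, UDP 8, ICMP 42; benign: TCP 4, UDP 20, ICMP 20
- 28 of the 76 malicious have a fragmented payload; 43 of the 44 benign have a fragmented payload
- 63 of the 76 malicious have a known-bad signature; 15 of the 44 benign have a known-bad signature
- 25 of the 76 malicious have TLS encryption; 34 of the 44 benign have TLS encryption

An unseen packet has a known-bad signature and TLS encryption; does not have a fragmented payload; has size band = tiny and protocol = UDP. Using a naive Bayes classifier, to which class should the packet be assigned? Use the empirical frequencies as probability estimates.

malicious

malicious: (76/120) × (19/76) × (8/76) × (48/76) × (63/76) × (25/76) ≈ 0.00287032
benign: (44/120) × (9/44) × (20/44) × (1/44) × (15/44) × (34/44) ≈ 0.000204104
Highest score → malicious.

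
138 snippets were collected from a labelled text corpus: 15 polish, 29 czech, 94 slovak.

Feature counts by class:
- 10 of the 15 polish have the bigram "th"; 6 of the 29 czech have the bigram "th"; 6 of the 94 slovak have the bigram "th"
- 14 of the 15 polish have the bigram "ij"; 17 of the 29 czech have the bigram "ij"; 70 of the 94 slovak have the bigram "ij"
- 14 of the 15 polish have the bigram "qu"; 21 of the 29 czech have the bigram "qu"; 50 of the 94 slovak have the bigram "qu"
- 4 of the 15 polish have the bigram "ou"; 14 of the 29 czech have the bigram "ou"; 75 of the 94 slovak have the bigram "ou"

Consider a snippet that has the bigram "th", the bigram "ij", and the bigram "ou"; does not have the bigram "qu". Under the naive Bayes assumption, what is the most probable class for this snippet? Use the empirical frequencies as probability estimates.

slovak

polish: (15/138) × (10/15) × (14/15) × (1/15) × (4/15) ≈ 0.00120236
czech: (29/138) × (6/29) × (17/29) × (8/29) × (14/29) ≈ 0.00339426
slovak: (94/138) × (6/94) × (70/94) × (44/94) × (75/94) ≈ 0.0120921
Highest score → slovak.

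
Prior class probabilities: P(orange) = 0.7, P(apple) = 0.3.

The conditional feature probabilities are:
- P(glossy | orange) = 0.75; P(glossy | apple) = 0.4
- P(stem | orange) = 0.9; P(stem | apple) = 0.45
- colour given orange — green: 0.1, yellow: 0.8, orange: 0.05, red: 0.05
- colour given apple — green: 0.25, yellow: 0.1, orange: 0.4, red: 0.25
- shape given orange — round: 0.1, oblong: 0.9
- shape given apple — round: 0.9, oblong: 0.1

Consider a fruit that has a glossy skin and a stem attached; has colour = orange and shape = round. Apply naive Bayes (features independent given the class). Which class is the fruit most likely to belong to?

orange: 0.7 × 0.75 × 0.9 × 0.05 × 0.1 = 0.0023625
apple: 0.3 × 0.4 × 0.45 × 0.4 × 0.9 = 0.01944
Highest score → apple.

apple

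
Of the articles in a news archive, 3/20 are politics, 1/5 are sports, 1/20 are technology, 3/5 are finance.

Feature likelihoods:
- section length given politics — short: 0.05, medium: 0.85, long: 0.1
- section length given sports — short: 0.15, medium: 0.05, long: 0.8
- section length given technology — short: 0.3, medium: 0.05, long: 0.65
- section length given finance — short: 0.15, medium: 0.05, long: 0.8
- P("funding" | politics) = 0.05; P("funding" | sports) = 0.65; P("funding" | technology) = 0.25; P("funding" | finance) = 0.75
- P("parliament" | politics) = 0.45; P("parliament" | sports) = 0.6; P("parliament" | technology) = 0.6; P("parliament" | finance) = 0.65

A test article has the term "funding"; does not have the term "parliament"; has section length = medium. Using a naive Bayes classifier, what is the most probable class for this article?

finance

politics: 0.15 × 0.85 × 0.05 × (1−0.45) = 0.00350625
sports: 0.2 × 0.05 × 0.65 × (1−0.6) = 0.0026
technology: 0.05 × 0.05 × 0.25 × (1−0.6) = 0.00025
finance: 0.6 × 0.05 × 0.75 × (1−0.65) = 0.007875
Highest score → finance.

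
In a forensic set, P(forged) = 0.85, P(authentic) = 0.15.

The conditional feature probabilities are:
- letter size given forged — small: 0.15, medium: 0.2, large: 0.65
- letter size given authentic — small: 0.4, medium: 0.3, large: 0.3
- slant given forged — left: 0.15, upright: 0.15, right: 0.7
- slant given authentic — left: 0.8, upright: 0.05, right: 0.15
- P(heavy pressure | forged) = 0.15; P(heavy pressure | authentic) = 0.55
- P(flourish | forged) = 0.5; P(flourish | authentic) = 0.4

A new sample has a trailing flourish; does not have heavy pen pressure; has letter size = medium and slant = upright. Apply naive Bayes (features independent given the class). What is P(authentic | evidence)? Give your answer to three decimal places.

forged: 0.85 × 0.2 × 0.15 × (1−0.15) × 0.5 = 0.0108375
authentic: 0.15 × 0.3 × 0.05 × (1−0.55) × 0.4 = 0.000405
P(authentic | x) = 0.000405 / 0.0112425 ≈ 0.036

0.036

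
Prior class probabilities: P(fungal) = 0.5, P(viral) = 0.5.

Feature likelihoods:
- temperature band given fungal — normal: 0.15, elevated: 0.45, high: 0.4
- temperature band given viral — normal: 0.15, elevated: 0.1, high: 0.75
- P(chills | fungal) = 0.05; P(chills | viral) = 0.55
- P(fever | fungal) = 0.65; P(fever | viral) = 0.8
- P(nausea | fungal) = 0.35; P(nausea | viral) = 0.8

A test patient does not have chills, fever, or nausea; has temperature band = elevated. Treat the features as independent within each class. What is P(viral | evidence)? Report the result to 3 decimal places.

fungal: 0.5 × 0.45 × (1−0.05) × (1−0.65) × (1−0.35) = 0.048628125
viral: 0.5 × 0.1 × (1−0.55) × (1−0.8) × (1−0.8) = 0.0009
P(viral | x) = 0.0009 / 0.049528125 ≈ 0.018

0.018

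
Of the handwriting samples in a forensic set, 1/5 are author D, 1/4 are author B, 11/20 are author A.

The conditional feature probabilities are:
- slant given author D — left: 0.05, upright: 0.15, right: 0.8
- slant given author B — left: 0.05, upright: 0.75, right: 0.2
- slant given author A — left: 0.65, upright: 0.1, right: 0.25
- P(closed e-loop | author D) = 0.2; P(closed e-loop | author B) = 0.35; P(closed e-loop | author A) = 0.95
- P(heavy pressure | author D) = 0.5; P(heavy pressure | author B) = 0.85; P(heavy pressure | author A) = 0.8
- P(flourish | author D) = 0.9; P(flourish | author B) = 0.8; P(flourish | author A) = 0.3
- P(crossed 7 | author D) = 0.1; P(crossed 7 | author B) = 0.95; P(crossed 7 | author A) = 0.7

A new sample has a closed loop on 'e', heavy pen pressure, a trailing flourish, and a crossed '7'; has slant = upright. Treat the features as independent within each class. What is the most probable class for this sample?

author D: 0.2 × 0.15 × 0.2 × 0.5 × 0.9 × 0.1 = 0.00027
author B: 0.25 × 0.75 × 0.35 × 0.85 × 0.8 × 0.95 = 0.04239375
author A: 0.55 × 0.1 × 0.95 × 0.8 × 0.3 × 0.7 = 0.008778
Highest score → author B.

author B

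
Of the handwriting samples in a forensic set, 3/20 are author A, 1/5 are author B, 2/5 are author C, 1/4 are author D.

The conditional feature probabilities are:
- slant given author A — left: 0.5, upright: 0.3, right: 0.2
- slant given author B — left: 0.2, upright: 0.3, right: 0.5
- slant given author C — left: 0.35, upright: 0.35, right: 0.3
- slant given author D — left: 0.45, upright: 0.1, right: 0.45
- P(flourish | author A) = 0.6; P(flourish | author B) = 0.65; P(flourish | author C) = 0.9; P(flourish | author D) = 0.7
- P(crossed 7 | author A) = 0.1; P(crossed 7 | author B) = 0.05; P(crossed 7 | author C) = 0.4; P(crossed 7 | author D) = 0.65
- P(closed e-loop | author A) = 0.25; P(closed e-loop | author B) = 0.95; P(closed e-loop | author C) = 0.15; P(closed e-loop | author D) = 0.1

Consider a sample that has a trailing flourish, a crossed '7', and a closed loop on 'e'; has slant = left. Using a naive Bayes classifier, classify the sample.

author C

author A: 0.15 × 0.5 × 0.6 × 0.1 × 0.25 = 0.001125
author B: 0.2 × 0.2 × 0.65 × 0.05 × 0.95 = 0.001235
author C: 0.4 × 0.35 × 0.9 × 0.4 × 0.15 = 0.00756
author D: 0.25 × 0.45 × 0.7 × 0.65 × 0.1 = 0.00511875
Highest score → author C.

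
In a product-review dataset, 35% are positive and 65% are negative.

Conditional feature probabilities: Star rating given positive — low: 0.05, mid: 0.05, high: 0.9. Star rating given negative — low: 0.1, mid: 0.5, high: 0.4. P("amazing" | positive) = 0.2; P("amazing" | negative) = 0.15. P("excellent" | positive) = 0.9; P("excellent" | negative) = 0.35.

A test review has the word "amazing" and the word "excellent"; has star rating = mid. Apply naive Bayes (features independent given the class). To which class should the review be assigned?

negative

positive: 0.35 × 0.05 × 0.2 × 0.9 = 0.00315
negative: 0.65 × 0.5 × 0.15 × 0.35 = 0.0170625
Highest score → negative.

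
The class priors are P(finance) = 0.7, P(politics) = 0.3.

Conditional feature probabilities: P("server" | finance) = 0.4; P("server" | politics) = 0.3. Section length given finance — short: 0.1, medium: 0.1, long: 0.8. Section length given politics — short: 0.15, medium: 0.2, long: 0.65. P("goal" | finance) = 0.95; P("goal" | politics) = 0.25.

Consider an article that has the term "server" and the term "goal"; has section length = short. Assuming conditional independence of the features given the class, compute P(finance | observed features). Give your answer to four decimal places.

finance: 0.7 × 0.4 × 0.1 × 0.95 = 0.0266
politics: 0.3 × 0.3 × 0.15 × 0.25 = 0.003375
P(finance | x) = 0.0266 / 0.029975 ≈ 0.8874

0.8874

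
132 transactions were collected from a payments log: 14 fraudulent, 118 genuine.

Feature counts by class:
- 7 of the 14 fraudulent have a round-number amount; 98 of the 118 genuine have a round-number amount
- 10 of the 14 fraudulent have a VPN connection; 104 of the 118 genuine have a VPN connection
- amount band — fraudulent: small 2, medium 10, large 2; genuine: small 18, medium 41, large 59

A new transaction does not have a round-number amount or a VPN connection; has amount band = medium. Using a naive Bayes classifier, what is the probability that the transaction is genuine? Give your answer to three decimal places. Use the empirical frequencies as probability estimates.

0.366

fraudulent: (14/132) × (7/14) × (4/14) × (10/14) ≈ 0.0108225
genuine: (118/132) × (20/118) × (14/118) × (41/118) ≈ 0.00624603
P(genuine | x) = 0.00624603 / 0.01706853 ≈ 0.366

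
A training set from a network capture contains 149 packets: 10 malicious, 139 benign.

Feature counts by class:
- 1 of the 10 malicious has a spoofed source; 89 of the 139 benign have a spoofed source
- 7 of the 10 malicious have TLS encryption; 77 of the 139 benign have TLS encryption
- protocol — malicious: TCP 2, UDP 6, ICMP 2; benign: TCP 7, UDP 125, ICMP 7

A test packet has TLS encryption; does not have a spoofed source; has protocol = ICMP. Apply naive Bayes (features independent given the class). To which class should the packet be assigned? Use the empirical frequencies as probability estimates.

malicious: (10/149) × (9/10) × (7/10) × (2/10) ≈ 0.00845638
benign: (139/149) × (50/139) × (77/139) × (7/139) ≈ 0.00936145
Highest score → benign.

benign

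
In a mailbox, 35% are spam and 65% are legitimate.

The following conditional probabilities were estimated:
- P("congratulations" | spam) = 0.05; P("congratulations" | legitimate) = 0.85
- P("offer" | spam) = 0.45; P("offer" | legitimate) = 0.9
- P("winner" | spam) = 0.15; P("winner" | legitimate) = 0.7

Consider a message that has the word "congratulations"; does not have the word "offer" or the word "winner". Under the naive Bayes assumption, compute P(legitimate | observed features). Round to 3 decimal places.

spam: 0.35 × 0.05 × (1−0.45) × (1−0.15) = 0.00818125
legitimate: 0.65 × 0.85 × (1−0.9) × (1−0.7) = 0.016575
P(legitimate | x) = 0.016575 / 0.02475625 ≈ 0.670

0.670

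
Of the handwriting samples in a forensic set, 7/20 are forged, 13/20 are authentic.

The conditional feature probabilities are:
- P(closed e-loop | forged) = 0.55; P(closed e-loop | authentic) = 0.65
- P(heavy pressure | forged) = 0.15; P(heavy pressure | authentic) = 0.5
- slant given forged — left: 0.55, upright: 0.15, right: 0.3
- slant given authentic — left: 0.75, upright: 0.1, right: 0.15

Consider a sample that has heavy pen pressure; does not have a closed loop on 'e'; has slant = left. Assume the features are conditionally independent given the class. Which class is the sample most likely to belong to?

forged: 0.35 × (1−0.55) × 0.15 × 0.55 = 0.01299375
authentic: 0.65 × (1−0.65) × 0.5 × 0.75 = 0.0853125
Highest score → authentic.

authentic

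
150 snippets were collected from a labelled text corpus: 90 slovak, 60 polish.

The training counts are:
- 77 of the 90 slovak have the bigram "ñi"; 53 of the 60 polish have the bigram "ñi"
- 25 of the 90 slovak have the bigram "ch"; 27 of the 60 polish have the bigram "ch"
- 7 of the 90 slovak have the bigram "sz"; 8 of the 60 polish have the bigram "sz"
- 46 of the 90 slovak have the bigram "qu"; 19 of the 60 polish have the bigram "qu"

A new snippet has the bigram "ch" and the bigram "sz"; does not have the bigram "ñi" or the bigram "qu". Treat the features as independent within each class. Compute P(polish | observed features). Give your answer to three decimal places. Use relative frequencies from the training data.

slovak: (90/150) × (13/90) × (25/90) × (7/90) × (44/90) ≈ 0.000915409
polish: (60/150) × (7/60) × (27/60) × (8/60) × (41/60) ≈ 0.00191333
P(polish | x) = 0.00191333 / 0.002828739 ≈ 0.676

0.676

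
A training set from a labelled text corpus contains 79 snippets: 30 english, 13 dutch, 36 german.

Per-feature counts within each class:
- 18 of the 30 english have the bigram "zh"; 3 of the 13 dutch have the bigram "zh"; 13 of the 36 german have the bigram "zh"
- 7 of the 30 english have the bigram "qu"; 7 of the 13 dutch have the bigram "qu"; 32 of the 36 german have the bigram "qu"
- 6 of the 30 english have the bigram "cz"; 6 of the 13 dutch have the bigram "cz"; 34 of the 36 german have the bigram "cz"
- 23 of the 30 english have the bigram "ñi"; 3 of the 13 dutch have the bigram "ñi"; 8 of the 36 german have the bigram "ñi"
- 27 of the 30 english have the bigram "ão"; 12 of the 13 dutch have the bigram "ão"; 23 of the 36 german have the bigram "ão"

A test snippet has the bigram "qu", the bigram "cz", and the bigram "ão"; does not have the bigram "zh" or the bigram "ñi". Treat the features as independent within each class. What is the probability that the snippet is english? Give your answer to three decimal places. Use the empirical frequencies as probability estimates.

english: (30/79) × (12/30) × (7/30) × (6/30) × (7/30) × (27/30) ≈ 0.00148861
dutch: (13/79) × (10/13) × (7/13) × (6/13) × (10/13) × (12/13) ≈ 0.0223373
german: (36/79) × (23/36) × (32/36) × (34/36) × (28/36) × (23/36) ≈ 0.121452
P(english | x) = 0.00148861 / 0.14527791 ≈ 0.010

0.010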